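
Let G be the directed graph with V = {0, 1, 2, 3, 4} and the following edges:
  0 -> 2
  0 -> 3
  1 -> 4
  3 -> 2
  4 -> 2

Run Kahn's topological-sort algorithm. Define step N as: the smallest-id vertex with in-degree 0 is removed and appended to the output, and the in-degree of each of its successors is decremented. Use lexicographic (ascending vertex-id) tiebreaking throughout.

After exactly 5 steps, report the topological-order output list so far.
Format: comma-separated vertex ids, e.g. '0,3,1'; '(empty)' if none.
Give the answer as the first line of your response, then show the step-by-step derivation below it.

0,1,3,4,2

step 1: output 0; order=[0]; indeg=(0,0,2,0,1)
step 2: output 1; order=[0,1]; indeg=(0,0,2,0,0)
step 3: output 3; order=[0,1,3]; indeg=(0,0,1,0,0)
step 4: output 4; order=[0,1,3,4]; indeg=(0,0,0,0,0)
step 5: output 2; order=[0,1,3,4,2]; indeg=(0,0,0,0,0)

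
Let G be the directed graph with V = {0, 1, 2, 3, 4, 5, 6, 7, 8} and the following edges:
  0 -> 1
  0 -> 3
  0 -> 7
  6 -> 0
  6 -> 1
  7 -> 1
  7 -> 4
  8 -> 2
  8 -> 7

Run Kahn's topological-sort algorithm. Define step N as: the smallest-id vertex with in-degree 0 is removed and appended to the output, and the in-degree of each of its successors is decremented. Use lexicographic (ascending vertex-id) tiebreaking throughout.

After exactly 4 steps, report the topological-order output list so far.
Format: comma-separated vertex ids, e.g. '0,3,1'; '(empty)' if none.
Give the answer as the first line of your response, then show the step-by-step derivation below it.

5,6,0,3

step 1: output 5; order=[5]; indeg=(1,3,1,1,1,0,0,2,0)
step 2: output 6; order=[5,6]; indeg=(0,2,1,1,1,0,0,2,0)
step 3: output 0; order=[5,6,0]; indeg=(0,1,1,0,1,0,0,1,0)
step 4: output 3; order=[5,6,0,3]; indeg=(0,1,1,0,1,0,0,1,0)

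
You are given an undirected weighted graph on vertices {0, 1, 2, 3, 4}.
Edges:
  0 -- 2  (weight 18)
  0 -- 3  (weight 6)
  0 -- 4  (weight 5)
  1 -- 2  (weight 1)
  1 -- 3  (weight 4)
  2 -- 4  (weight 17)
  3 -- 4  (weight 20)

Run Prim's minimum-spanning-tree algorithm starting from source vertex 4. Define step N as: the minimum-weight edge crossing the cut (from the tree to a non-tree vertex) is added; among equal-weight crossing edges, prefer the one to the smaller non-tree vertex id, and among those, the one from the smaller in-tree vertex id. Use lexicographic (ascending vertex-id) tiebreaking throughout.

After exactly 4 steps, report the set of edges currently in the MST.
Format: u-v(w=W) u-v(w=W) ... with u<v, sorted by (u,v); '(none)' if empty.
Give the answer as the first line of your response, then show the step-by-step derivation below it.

0-3(w=6) 0-4(w=5) 1-2(w=1) 1-3(w=4)

step 1: add edge 0-4 (w=5); MST = {0-4(w=5)}
step 2: add edge 0-3 (w=6); MST = {0-3(w=6) 0-4(w=5)}
step 3: add edge 1-3 (w=4); MST = {0-3(w=6) 0-4(w=5) 1-3(w=4)}
step 4: add edge 1-2 (w=1); MST = {0-3(w=6) 0-4(w=5) 1-2(w=1) 1-3(w=4)}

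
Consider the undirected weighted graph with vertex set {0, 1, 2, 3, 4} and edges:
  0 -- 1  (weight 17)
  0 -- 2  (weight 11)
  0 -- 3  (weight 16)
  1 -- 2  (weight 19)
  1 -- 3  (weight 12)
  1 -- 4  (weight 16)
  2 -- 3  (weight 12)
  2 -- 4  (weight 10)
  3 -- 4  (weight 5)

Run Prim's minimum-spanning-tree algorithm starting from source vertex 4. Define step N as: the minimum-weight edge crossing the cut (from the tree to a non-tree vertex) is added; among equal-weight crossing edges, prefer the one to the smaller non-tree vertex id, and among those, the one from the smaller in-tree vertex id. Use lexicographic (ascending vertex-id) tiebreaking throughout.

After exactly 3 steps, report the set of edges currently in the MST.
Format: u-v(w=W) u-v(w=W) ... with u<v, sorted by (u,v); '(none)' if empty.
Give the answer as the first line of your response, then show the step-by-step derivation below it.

0-2(w=11) 2-4(w=10) 3-4(w=5)

step 1: add edge 3-4 (w=5); MST = {3-4(w=5)}
step 2: add edge 2-4 (w=10); MST = {2-4(w=10) 3-4(w=5)}
step 3: add edge 0-2 (w=11); MST = {0-2(w=11) 2-4(w=10) 3-4(w=5)}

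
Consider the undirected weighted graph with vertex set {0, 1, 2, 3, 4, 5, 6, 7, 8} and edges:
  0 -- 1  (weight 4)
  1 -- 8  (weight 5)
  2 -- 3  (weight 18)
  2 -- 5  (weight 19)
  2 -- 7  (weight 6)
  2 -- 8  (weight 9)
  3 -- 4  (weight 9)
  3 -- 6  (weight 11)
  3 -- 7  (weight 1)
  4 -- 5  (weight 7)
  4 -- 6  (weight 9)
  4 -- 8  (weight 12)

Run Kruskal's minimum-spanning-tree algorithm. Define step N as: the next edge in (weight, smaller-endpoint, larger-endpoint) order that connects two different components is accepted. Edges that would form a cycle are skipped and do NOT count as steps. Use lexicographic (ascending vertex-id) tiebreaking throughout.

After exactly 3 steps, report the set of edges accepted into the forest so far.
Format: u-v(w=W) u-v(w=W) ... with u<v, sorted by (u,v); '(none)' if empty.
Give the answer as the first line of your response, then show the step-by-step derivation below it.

0-1(w=4) 1-8(w=5) 3-7(w=1)

step 1: add edge 3-7 (w=1); MST = {3-7(w=1)}
step 2: add edge 0-1 (w=4); MST = {0-1(w=4) 3-7(w=1)}
step 3: add edge 1-8 (w=5); MST = {0-1(w=4) 1-8(w=5) 3-7(w=1)}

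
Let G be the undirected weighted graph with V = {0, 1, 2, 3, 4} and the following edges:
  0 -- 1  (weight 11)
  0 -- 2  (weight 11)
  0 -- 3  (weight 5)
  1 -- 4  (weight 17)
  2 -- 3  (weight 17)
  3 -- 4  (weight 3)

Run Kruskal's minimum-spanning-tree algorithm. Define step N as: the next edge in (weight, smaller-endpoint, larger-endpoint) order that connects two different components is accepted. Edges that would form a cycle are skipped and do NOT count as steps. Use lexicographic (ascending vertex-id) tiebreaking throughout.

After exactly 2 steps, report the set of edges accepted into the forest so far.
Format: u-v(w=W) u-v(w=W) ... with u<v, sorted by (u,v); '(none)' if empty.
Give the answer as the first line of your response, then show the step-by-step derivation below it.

0-3(w=5) 3-4(w=3)

step 1: add edge 3-4 (w=3); MST = {3-4(w=3)}
step 2: add edge 0-3 (w=5); MST = {0-3(w=5) 3-4(w=3)}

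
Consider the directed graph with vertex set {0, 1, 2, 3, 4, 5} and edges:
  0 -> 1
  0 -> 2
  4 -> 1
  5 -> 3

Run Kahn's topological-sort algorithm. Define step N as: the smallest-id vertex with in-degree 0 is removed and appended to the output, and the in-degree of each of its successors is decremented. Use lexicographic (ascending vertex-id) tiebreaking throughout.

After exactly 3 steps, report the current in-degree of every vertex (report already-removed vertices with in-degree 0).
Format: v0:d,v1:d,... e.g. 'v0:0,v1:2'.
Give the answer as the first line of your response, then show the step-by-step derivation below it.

v0:0,v1:0,v2:0,v3:1,v4:0,v5:0

step 1: output 0; order=[0]; indeg=(0,1,0,1,0,0)
step 2: output 2; order=[0,2]; indeg=(0,1,0,1,0,0)
step 3: output 4; order=[0,2,4]; indeg=(0,0,0,1,0,0)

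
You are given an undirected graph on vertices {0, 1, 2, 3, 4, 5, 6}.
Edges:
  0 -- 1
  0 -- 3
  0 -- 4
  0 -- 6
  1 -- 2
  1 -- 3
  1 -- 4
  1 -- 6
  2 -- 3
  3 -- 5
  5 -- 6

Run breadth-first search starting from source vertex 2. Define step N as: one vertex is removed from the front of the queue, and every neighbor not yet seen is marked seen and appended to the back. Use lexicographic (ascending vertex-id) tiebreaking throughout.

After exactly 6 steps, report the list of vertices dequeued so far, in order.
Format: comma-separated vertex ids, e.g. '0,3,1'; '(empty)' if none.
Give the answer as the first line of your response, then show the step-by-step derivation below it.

2,1,3,0,4,6

step 1: dequeue 2; queue=[1,3]; order=2
step 2: dequeue 1; queue=[3,0,4,6]; order=2,1
step 3: dequeue 3; queue=[0,4,6,5]; order=2,1,3
step 4: dequeue 0; queue=[4,6,5]; order=2,1,3,0
step 5: dequeue 4; queue=[6,5]; order=2,1,3,0,4
step 6: dequeue 6; queue=[5]; order=2,1,3,0,4,6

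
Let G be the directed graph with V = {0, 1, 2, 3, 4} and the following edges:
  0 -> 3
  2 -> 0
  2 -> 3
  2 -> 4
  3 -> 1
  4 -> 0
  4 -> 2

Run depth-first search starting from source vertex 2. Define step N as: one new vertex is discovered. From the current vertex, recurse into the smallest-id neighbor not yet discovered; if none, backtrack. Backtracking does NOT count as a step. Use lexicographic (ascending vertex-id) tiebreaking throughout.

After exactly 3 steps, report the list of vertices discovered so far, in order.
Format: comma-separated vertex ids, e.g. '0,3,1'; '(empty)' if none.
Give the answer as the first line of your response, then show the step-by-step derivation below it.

2,0,3

step 1: discover 2; path=2; order=2
step 2: discover 0; path=2>0; order=2,0
step 3: discover 3; path=2>0>3; order=2,0,3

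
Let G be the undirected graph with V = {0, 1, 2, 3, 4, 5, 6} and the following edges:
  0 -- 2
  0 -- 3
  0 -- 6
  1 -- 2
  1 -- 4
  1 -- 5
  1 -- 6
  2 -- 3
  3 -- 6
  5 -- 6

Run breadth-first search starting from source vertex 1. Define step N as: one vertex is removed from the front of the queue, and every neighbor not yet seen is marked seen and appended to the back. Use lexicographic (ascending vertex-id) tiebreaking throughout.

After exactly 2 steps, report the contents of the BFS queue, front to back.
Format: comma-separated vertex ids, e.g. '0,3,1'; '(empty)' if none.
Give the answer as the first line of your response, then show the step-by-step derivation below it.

4,5,6,0,3

step 1: dequeue 1; queue=[2,4,5,6]; order=1
step 2: dequeue 2; queue=[4,5,6,0,3]; order=1,2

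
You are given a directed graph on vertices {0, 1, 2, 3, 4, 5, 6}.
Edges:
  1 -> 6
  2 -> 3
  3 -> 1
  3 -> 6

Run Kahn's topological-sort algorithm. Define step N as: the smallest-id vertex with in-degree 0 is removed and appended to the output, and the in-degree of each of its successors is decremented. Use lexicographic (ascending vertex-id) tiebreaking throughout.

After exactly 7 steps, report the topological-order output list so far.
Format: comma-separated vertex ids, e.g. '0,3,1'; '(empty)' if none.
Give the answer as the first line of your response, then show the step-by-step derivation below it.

0,2,3,1,4,5,6

step 1: output 0; order=[0]; indeg=(0,1,0,1,0,0,2)
step 2: output 2; order=[0,2]; indeg=(0,1,0,0,0,0,2)
step 3: output 3; order=[0,2,3]; indeg=(0,0,0,0,0,0,1)
step 4: output 1; order=[0,2,3,1]; indeg=(0,0,0,0,0,0,0)
step 5: output 4; order=[0,2,3,1,4]; indeg=(0,0,0,0,0,0,0)
step 6: output 5; order=[0,2,3,1,4,5]; indeg=(0,0,0,0,0,0,0)
step 7: output 6; order=[0,2,3,1,4,5,6]; indeg=(0,0,0,0,0,0,0)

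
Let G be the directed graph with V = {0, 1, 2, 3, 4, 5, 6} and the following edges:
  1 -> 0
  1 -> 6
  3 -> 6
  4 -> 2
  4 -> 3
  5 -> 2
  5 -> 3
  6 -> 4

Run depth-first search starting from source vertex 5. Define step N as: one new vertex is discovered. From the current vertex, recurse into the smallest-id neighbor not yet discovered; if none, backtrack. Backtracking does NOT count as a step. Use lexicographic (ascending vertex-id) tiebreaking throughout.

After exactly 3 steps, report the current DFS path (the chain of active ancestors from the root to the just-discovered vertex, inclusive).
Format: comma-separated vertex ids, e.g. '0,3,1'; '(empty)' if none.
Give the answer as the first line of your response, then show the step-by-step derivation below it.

5,3

step 1: discover 5; path=5; order=5
step 2: discover 2; path=5>2; order=5,2
step 3: discover 3; path=5>3; order=5,2,3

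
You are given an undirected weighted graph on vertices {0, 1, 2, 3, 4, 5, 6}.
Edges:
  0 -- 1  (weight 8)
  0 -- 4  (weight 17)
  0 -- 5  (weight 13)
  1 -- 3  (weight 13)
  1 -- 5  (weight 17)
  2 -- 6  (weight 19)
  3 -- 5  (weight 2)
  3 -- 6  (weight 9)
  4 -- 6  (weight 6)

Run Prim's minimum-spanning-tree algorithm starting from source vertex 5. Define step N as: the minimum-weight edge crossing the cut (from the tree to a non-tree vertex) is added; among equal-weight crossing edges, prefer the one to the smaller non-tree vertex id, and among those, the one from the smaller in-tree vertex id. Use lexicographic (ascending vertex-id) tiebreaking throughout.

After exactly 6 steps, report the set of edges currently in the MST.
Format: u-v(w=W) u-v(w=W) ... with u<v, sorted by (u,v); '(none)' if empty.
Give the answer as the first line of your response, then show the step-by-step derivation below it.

0-1(w=8) 0-5(w=13) 2-6(w=19) 3-5(w=2) 3-6(w=9) 4-6(w=6)

step 1: add edge 3-5 (w=2); MST = {3-5(w=2)}
step 2: add edge 3-6 (w=9); MST = {3-5(w=2) 3-6(w=9)}
step 3: add edge 4-6 (w=6); MST = {3-5(w=2) 3-6(w=9) 4-6(w=6)}
step 4: add edge 0-5 (w=13); MST = {0-5(w=13) 3-5(w=2) 3-6(w=9) 4-6(w=6)}
step 5: add edge 0-1 (w=8); MST = {0-1(w=8) 0-5(w=13) 3-5(w=2) 3-6(w=9) 4-6(w=6)}
step 6: add edge 2-6 (w=19); MST = {0-1(w=8) 0-5(w=13) 2-6(w=19) 3-5(w=2) 3-6(w=9) 4-6(w=6)}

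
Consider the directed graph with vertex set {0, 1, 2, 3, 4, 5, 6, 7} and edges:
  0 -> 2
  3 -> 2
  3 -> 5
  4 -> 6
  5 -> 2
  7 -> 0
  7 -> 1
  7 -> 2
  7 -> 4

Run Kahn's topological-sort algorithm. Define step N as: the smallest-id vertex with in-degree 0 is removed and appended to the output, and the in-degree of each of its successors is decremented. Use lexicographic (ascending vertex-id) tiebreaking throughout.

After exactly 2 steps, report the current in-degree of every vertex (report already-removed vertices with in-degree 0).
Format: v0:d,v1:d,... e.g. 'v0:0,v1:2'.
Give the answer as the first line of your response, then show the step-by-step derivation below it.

v0:1,v1:1,v2:2,v3:0,v4:1,v5:0,v6:1,v7:0

step 1: output 3; order=[3]; indeg=(1,1,3,0,1,0,1,0)
step 2: output 5; order=[3,5]; indeg=(1,1,2,0,1,0,1,0)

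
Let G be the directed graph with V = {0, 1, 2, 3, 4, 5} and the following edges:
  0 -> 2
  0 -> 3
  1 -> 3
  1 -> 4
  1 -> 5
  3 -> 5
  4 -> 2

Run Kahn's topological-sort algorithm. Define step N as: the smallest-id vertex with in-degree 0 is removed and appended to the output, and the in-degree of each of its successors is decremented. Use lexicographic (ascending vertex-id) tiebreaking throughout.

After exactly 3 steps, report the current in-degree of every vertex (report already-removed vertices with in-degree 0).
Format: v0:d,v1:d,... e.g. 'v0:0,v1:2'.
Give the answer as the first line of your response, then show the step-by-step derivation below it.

v0:0,v1:0,v2:1,v3:0,v4:0,v5:0

step 1: output 0; order=[0]; indeg=(0,0,1,1,1,2)
step 2: output 1; order=[0,1]; indeg=(0,0,1,0,0,1)
step 3: output 3; order=[0,1,3]; indeg=(0,0,1,0,0,0)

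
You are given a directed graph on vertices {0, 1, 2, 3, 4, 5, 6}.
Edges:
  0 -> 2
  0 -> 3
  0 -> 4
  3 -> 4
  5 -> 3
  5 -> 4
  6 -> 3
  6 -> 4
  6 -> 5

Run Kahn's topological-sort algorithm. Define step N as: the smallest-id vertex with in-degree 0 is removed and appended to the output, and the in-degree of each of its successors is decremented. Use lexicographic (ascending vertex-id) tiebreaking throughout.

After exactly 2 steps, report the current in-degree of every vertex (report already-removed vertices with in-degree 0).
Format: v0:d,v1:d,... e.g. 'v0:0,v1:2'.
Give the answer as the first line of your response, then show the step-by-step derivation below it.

v0:0,v1:0,v2:0,v3:2,v4:3,v5:1,v6:0

step 1: output 0; order=[0]; indeg=(0,0,0,2,3,1,0)
step 2: output 1; order=[0,1]; indeg=(0,0,0,2,3,1,0)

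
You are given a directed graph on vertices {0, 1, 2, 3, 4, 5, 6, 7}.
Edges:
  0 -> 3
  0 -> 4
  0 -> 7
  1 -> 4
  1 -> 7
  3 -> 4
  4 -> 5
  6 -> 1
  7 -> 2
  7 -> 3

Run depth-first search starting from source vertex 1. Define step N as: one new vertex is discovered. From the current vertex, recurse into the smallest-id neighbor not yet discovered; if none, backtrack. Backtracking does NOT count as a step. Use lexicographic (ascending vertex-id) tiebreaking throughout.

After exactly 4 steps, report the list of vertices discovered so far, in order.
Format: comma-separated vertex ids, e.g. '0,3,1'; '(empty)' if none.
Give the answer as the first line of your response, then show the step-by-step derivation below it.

1,4,5,7

step 1: discover 1; path=1; order=1
step 2: discover 4; path=1>4; order=1,4
step 3: discover 5; path=1>4>5; order=1,4,5
step 4: discover 7; path=1>7; order=1,4,5,7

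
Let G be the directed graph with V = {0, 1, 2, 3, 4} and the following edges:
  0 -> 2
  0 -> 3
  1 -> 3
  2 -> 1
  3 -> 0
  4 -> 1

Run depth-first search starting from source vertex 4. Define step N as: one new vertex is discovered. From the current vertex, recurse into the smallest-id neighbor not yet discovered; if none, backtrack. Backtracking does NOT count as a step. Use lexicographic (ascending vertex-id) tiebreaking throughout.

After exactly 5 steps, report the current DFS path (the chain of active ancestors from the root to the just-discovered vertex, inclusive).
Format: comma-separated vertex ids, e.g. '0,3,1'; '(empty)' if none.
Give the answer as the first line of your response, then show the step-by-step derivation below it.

4,1,3,0,2

step 1: discover 4; path=4; order=4
step 2: discover 1; path=4>1; order=4,1
step 3: discover 3; path=4>1>3; order=4,1,3
step 4: discover 0; path=4>1>3>0; order=4,1,3,0
step 5: discover 2; path=4>1>3>0>2; order=4,1,3,0,2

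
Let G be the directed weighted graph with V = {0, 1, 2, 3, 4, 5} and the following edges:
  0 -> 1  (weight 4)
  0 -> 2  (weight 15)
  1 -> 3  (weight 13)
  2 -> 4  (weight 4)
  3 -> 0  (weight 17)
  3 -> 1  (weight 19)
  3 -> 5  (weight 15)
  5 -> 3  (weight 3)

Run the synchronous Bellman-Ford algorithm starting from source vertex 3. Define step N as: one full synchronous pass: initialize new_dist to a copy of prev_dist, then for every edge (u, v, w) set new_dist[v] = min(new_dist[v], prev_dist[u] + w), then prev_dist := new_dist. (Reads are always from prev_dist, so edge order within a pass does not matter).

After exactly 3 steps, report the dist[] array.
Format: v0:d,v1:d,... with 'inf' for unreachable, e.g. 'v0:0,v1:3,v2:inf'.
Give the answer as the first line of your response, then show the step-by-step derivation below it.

v0:17,v1:19,v2:32,v3:0,v4:36,v5:15

step 1: dist = v0:17,v1:19,v2:inf,v3:0,v4:inf,v5:15
step 2: dist = v0:17,v1:19,v2:32,v3:0,v4:inf,v5:15
step 3: dist = v0:17,v1:19,v2:32,v3:0,v4:36,v5:15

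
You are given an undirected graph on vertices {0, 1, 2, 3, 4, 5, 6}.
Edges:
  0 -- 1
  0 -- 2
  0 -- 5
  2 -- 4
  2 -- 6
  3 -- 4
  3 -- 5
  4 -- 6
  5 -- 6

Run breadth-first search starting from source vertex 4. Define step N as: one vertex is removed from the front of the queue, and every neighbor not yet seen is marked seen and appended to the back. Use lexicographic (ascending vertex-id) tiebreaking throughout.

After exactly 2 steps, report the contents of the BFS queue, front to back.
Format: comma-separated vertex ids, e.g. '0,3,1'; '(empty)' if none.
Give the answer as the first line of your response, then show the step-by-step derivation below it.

3,6,0

step 1: dequeue 4; queue=[2,3,6]; order=4
step 2: dequeue 2; queue=[3,6,0]; order=4,2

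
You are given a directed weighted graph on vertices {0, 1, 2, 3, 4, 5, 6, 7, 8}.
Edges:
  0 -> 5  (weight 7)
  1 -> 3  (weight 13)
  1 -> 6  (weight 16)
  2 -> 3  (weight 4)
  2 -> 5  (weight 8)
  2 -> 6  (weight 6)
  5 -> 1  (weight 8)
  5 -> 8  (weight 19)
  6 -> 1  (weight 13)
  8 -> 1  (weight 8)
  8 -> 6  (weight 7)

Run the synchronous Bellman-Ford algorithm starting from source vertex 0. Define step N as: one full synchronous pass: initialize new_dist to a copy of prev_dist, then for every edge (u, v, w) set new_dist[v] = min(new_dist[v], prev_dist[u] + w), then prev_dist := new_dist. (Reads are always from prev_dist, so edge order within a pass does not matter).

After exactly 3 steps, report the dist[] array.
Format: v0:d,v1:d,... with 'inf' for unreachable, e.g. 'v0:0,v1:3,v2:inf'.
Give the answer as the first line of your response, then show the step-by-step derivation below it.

v0:0,v1:15,v2:inf,v3:28,v4:inf,v5:7,v6:31,v7:inf,v8:26

step 1: dist = v0:0,v1:inf,v2:inf,v3:inf,v4:inf,v5:7,v6:inf,v7:inf,v8:inf
step 2: dist = v0:0,v1:15,v2:inf,v3:inf,v4:inf,v5:7,v6:inf,v7:inf,v8:26
step 3: dist = v0:0,v1:15,v2:inf,v3:28,v4:inf,v5:7,v6:31,v7:inf,v8:26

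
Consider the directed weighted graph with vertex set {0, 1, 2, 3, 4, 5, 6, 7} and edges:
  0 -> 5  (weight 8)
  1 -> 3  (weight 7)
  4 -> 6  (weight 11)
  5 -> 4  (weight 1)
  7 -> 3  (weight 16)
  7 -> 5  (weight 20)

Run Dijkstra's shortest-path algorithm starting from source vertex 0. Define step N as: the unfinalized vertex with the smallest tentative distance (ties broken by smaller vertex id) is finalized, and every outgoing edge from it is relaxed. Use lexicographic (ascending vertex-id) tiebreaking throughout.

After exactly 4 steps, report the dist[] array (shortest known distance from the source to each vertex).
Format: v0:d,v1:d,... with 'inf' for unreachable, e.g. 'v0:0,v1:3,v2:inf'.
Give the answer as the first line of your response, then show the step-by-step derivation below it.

v0:0,v1:inf,v2:inf,v3:inf,v4:9,v5:8,v6:20,v7:inf

step 1: dist = v0:0,v1:inf,v2:inf,v3:inf,v4:inf,v5:8,v6:inf,v7:inf
step 2: dist = v0:0,v1:inf,v2:inf,v3:inf,v4:9,v5:8,v6:inf,v7:inf
step 3: dist = v0:0,v1:inf,v2:inf,v3:inf,v4:9,v5:8,v6:20,v7:inf
step 4: dist = v0:0,v1:inf,v2:inf,v3:inf,v4:9,v5:8,v6:20,v7:inf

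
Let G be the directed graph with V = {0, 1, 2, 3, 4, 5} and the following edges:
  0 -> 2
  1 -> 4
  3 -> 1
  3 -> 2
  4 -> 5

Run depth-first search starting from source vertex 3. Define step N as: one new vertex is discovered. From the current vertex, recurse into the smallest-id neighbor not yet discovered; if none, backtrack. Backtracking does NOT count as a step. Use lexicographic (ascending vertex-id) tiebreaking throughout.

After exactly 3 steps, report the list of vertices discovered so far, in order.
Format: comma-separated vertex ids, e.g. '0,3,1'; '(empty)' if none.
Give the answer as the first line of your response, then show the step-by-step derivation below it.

3,1,4

step 1: discover 3; path=3; order=3
step 2: discover 1; path=3>1; order=3,1
step 3: discover 4; path=3>1>4; order=3,1,4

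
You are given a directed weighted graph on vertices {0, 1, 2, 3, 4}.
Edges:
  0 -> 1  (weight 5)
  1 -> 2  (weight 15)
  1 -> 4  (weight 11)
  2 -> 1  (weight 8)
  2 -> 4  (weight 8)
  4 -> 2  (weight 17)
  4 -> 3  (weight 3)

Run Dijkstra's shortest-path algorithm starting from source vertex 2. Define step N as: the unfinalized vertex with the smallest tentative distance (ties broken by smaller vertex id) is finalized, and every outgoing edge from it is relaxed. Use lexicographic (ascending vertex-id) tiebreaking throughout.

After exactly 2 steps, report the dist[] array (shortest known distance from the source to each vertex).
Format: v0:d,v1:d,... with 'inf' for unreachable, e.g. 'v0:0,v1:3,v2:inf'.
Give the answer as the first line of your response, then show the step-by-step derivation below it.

v0:inf,v1:8,v2:0,v3:inf,v4:8

step 1: dist = v0:inf,v1:8,v2:0,v3:inf,v4:8
step 2: dist = v0:inf,v1:8,v2:0,v3:inf,v4:8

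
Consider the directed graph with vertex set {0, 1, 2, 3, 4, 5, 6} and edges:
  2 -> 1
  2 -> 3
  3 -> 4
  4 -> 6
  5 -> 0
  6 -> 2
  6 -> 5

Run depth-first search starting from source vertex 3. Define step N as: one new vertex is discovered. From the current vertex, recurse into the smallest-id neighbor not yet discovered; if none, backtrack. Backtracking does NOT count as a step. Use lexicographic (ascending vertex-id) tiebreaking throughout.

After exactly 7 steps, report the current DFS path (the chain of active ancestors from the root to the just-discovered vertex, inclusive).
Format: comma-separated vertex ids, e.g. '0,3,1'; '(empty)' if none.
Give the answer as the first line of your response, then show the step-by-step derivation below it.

3,4,6,5,0

step 1: discover 3; path=3; order=3
step 2: discover 4; path=3>4; order=3,4
step 3: discover 6; path=3>4>6; order=3,4,6
step 4: discover 2; path=3>4>6>2; order=3,4,6,2
step 5: discover 1; path=3>4>6>2>1; order=3,4,6,2,1
step 6: discover 5; path=3>4>6>5; order=3,4,6,2,1,5
step 7: discover 0; path=3>4>6>5>0; order=3,4,6,2,1,5,0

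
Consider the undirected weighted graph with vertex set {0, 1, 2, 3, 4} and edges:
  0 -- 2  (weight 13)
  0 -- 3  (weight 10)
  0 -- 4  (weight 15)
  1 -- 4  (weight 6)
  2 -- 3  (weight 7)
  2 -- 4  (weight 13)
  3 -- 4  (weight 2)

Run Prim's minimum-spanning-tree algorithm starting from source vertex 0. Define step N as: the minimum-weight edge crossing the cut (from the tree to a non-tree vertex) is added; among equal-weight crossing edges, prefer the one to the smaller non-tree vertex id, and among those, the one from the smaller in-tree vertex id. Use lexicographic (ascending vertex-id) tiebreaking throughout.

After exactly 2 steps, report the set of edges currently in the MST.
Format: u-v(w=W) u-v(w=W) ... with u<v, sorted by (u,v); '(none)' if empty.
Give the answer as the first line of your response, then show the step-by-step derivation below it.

0-3(w=10) 3-4(w=2)

step 1: add edge 0-3 (w=10); MST = {0-3(w=10)}
step 2: add edge 3-4 (w=2); MST = {0-3(w=10) 3-4(w=2)}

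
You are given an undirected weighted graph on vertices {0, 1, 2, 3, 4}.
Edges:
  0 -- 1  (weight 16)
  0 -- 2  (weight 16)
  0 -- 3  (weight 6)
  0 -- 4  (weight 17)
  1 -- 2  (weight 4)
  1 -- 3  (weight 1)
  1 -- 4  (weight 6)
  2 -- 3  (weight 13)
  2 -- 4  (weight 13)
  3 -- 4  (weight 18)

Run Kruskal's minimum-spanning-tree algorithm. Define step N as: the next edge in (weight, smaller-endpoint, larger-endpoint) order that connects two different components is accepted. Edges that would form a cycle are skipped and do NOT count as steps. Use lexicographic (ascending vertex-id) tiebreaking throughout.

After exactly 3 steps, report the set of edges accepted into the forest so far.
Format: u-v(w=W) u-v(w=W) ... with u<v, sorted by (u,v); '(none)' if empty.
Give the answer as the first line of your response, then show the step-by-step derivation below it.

0-3(w=6) 1-2(w=4) 1-3(w=1)

step 1: add edge 1-3 (w=1); MST = {1-3(w=1)}
step 2: add edge 1-2 (w=4); MST = {1-2(w=4) 1-3(w=1)}
step 3: add edge 0-3 (w=6); MST = {0-3(w=6) 1-2(w=4) 1-3(w=1)}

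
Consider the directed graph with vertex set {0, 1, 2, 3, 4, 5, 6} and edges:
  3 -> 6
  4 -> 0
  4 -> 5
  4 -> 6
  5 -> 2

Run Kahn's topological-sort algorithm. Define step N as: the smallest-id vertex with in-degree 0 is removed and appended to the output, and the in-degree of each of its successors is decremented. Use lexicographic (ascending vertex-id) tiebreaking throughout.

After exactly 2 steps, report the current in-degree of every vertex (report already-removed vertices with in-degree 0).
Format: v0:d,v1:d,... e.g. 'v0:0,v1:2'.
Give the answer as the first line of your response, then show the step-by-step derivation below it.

v0:1,v1:0,v2:1,v3:0,v4:0,v5:1,v6:1

step 1: output 1; order=[1]; indeg=(1,0,1,0,0,1,2)
step 2: output 3; order=[1,3]; indeg=(1,0,1,0,0,1,1)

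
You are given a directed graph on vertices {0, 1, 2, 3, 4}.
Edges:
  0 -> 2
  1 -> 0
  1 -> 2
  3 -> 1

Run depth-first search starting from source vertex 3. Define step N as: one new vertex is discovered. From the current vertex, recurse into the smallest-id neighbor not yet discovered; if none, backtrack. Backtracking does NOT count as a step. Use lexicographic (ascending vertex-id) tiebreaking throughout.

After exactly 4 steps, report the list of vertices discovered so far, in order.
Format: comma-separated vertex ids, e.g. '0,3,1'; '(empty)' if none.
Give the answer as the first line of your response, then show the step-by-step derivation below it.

3,1,0,2

step 1: discover 3; path=3; order=3
step 2: discover 1; path=3>1; order=3,1
step 3: discover 0; path=3>1>0; order=3,1,0
step 4: discover 2; path=3>1>0>2; order=3,1,0,2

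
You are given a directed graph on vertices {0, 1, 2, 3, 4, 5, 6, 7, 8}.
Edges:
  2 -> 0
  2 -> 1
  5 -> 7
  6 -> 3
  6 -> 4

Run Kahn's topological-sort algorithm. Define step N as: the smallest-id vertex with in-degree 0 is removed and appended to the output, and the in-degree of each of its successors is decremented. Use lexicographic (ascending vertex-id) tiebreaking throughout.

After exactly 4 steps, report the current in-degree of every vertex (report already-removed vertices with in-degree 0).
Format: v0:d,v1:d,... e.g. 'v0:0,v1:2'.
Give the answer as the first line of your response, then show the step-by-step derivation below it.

v0:0,v1:0,v2:0,v3:1,v4:1,v5:0,v6:0,v7:0,v8:0

step 1: output 2; order=[2]; indeg=(0,0,0,1,1,0,0,1,0)
step 2: output 0; order=[2,0]; indeg=(0,0,0,1,1,0,0,1,0)
step 3: output 1; order=[2,0,1]; indeg=(0,0,0,1,1,0,0,1,0)
step 4: output 5; order=[2,0,1,5]; indeg=(0,0,0,1,1,0,0,0,0)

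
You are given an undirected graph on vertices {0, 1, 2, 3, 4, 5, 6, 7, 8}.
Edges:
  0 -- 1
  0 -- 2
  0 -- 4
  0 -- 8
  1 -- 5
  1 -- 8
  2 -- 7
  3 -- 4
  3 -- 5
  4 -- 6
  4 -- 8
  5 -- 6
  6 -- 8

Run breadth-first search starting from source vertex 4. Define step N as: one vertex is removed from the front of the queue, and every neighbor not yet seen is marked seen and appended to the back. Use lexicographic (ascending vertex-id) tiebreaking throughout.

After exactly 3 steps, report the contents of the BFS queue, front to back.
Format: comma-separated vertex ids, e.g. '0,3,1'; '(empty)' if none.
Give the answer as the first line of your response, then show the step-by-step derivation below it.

6,8,1,2,5

step 1: dequeue 4; queue=[0,3,6,8]; order=4
step 2: dequeue 0; queue=[3,6,8,1,2]; order=4,0
step 3: dequeue 3; queue=[6,8,1,2,5]; order=4,0,3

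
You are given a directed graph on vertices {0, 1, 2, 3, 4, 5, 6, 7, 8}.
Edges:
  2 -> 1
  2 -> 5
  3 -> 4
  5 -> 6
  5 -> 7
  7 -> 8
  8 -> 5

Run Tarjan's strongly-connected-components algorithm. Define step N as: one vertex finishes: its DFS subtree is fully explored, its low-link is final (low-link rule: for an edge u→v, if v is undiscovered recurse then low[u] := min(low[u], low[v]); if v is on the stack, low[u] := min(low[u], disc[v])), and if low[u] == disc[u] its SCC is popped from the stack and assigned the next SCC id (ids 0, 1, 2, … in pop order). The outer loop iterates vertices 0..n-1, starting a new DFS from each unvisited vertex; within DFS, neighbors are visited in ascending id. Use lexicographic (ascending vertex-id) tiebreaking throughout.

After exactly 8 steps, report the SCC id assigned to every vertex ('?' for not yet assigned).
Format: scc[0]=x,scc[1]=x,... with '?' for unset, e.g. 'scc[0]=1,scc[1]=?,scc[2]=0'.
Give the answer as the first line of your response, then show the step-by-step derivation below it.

scc[0]=0,scc[1]=1,scc[2]=4,scc[3]=?,scc[4]=5,scc[5]=3,scc[6]=2,scc[7]=3,scc[8]=3

step 1: low=(low[0]=0,low[1]=?,low[2]=?,low[3]=?,low[4]=?,low[5]=?,low[6]=?,low[7]=?,low[8]=?); scc=(scc[0]=0,scc[1]=?,scc[2]=?,scc[3]=?,scc[4]=?,scc[5]=?,scc[6]=?,scc[7]=?,scc[8]=?)
step 2: low=(low[0]=0,low[1]=1,low[2]=?,low[3]=?,low[4]=?,low[5]=?,low[6]=?,low[7]=?,low[8]=?); scc=(scc[0]=0,scc[1]=1,scc[2]=?,scc[3]=?,scc[4]=?,scc[5]=?,scc[6]=?,scc[7]=?,scc[8]=?)
step 3: low=(low[0]=0,low[1]=1,low[2]=2,low[3]=?,low[4]=?,low[5]=3,low[6]=4,low[7]=?,low[8]=?); scc=(scc[0]=0,scc[1]=1,scc[2]=?,scc[3]=?,scc[4]=?,scc[5]=?,scc[6]=2,scc[7]=?,scc[8]=?)
step 4: low=(low[0]=0,low[1]=1,low[2]=2,low[3]=?,low[4]=?,low[5]=3,low[6]=4,low[7]=5,low[8]=3); scc=(scc[0]=0,scc[1]=1,scc[2]=?,scc[3]=?,scc[4]=?,scc[5]=?,scc[6]=2,scc[7]=?,scc[8]=?)
step 5: low=(low[0]=0,low[1]=1,low[2]=2,low[3]=?,low[4]=?,low[5]=3,low[6]=4,low[7]=3,low[8]=3); scc=(scc[0]=0,scc[1]=1,scc[2]=?,scc[3]=?,scc[4]=?,scc[5]=?,scc[6]=2,scc[7]=?,scc[8]=?)
step 6: low=(low[0]=0,low[1]=1,low[2]=2,low[3]=?,low[4]=?,low[5]=3,low[6]=4,low[7]=3,low[8]=3); scc=(scc[0]=0,scc[1]=1,scc[2]=?,scc[3]=?,scc[4]=?,scc[5]=3,scc[6]=2,scc[7]=3,scc[8]=3)
step 7: low=(low[0]=0,low[1]=1,low[2]=2,low[3]=?,low[4]=?,low[5]=3,low[6]=4,low[7]=3,low[8]=3); scc=(scc[0]=0,scc[1]=1,scc[2]=4,scc[3]=?,scc[4]=?,scc[5]=3,scc[6]=2,scc[7]=3,scc[8]=3)
step 8: low=(low[0]=0,low[1]=1,low[2]=2,low[3]=7,low[4]=8,low[5]=3,low[6]=4,low[7]=3,low[8]=3); scc=(scc[0]=0,scc[1]=1,scc[2]=4,scc[3]=?,scc[4]=5,scc[5]=3,scc[6]=2,scc[7]=3,scc[8]=3)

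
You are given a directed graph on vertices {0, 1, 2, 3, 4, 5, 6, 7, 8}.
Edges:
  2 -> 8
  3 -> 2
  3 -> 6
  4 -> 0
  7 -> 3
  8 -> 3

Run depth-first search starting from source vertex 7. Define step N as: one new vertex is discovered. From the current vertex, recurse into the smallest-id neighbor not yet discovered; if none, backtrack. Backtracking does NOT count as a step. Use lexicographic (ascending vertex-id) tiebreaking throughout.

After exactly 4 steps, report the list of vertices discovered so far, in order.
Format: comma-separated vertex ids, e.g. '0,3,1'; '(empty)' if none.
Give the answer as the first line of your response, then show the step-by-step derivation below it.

7,3,2,8

step 1: discover 7; path=7; order=7
step 2: discover 3; path=7>3; order=7,3
step 3: discover 2; path=7>3>2; order=7,3,2
step 4: discover 8; path=7>3>2>8; order=7,3,2,8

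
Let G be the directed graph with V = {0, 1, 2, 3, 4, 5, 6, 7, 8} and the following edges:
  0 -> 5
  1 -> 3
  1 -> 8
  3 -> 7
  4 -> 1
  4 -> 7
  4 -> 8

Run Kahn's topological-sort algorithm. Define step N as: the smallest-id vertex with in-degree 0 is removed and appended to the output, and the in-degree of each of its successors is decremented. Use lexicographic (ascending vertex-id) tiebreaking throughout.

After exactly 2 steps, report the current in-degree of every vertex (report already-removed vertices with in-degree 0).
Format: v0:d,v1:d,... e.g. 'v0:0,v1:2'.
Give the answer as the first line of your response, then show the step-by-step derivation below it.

v0:0,v1:1,v2:0,v3:1,v4:0,v5:0,v6:0,v7:2,v8:2

step 1: output 0; order=[0]; indeg=(0,1,0,1,0,0,0,2,2)
step 2: output 2; order=[0,2]; indeg=(0,1,0,1,0,0,0,2,2)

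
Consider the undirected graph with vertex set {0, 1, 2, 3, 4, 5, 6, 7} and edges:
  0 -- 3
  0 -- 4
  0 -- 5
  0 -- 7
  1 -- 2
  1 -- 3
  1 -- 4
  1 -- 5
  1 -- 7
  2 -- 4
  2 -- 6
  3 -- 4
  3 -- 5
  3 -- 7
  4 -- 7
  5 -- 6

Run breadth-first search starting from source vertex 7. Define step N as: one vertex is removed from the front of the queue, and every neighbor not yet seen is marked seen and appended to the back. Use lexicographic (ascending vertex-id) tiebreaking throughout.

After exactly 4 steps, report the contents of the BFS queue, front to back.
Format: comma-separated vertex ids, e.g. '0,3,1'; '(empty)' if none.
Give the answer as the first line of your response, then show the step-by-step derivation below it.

4,5,2

step 1: dequeue 7; queue=[0,1,3,4]; order=7
step 2: dequeue 0; queue=[1,3,4,5]; order=7,0
step 3: dequeue 1; queue=[3,4,5,2]; order=7,0,1
step 4: dequeue 3; queue=[4,5,2]; order=7,0,1,3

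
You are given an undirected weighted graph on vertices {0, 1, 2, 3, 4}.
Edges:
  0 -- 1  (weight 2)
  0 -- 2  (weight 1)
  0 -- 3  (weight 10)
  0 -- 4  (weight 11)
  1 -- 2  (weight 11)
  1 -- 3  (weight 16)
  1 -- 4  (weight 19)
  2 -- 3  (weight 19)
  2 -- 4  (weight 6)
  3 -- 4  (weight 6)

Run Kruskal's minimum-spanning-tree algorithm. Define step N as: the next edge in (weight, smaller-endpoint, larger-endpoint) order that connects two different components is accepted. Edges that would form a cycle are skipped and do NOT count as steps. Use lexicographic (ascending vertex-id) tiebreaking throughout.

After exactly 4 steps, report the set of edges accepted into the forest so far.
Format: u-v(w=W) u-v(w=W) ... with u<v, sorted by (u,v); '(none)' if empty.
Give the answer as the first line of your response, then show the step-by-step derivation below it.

0-1(w=2) 0-2(w=1) 2-4(w=6) 3-4(w=6)

step 1: add edge 0-2 (w=1); MST = {0-2(w=1)}
step 2: add edge 0-1 (w=2); MST = {0-1(w=2) 0-2(w=1)}
step 3: add edge 2-4 (w=6); MST = {0-1(w=2) 0-2(w=1) 2-4(w=6)}
step 4: add edge 3-4 (w=6); MST = {0-1(w=2) 0-2(w=1) 2-4(w=6) 3-4(w=6)}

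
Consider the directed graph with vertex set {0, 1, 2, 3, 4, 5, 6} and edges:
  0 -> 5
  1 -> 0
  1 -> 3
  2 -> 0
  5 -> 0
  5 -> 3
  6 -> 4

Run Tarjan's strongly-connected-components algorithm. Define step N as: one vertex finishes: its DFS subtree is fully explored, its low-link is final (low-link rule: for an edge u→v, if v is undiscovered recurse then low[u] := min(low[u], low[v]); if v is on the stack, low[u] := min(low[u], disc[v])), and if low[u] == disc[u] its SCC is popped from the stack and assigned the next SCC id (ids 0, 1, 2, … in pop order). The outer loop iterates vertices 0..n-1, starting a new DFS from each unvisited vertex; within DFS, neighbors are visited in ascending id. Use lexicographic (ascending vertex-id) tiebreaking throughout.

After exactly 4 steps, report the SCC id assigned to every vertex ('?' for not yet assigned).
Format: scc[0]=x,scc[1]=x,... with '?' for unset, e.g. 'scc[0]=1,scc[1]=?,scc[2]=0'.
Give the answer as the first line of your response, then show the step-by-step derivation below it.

scc[0]=1,scc[1]=2,scc[2]=?,scc[3]=0,scc[4]=?,scc[5]=1,scc[6]=?

step 1: low=(low[0]=0,low[1]=?,low[2]=?,low[3]=2,low[4]=?,low[5]=0,low[6]=?); scc=(scc[0]=?,scc[1]=?,scc[2]=?,scc[3]=0,scc[4]=?,scc[5]=?,scc[6]=?)
step 2: low=(low[0]=0,low[1]=?,low[2]=?,low[3]=2,low[4]=?,low[5]=0,low[6]=?); scc=(scc[0]=?,scc[1]=?,scc[2]=?,scc[3]=0,scc[4]=?,scc[5]=?,scc[6]=?)
step 3: low=(low[0]=0,low[1]=?,low[2]=?,low[3]=2,low[4]=?,low[5]=0,low[6]=?); scc=(scc[0]=1,scc[1]=?,scc[2]=?,scc[3]=0,scc[4]=?,scc[5]=1,scc[6]=?)
step 4: low=(low[0]=0,low[1]=3,low[2]=?,low[3]=2,low[4]=?,low[5]=0,low[6]=?); scc=(scc[0]=1,scc[1]=2,scc[2]=?,scc[3]=0,scc[4]=?,scc[5]=1,scc[6]=?)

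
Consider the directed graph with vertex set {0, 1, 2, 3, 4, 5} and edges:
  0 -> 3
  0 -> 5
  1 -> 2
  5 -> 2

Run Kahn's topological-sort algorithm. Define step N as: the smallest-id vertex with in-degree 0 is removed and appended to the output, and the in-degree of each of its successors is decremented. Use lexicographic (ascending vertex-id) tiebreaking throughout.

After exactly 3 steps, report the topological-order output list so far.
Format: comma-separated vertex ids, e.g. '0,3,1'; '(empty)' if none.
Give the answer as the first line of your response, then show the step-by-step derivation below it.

0,1,3

step 1: output 0; order=[0]; indeg=(0,0,2,0,0,0)
step 2: output 1; order=[0,1]; indeg=(0,0,1,0,0,0)
step 3: output 3; order=[0,1,3]; indeg=(0,0,1,0,0,0)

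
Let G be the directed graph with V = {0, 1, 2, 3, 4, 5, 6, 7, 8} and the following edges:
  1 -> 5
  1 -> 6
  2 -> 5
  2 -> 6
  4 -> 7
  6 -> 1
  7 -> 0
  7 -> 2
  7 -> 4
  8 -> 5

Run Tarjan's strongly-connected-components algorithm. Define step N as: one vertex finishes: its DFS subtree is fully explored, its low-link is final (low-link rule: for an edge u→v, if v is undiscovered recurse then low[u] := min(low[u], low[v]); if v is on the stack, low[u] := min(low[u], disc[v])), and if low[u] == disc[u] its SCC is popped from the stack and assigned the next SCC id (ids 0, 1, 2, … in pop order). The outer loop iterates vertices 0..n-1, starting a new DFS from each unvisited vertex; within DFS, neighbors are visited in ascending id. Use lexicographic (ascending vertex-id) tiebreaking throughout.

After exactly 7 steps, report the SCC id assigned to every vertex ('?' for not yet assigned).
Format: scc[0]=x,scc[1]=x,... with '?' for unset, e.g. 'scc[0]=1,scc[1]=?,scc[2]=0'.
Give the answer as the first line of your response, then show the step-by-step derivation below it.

scc[0]=0,scc[1]=2,scc[2]=3,scc[3]=4,scc[4]=?,scc[5]=1,scc[6]=2,scc[7]=?,scc[8]=?

step 1: low=(low[0]=0,low[1]=?,low[2]=?,low[3]=?,low[4]=?,low[5]=?,low[6]=?,low[7]=?,low[8]=?); scc=(scc[0]=0,scc[1]=?,scc[2]=?,scc[3]=?,scc[4]=?,scc[5]=?,scc[6]=?,scc[7]=?,scc[8]=?)
step 2: low=(low[0]=0,low[1]=1,low[2]=?,low[3]=?,low[4]=?,low[5]=2,low[6]=?,low[7]=?,low[8]=?); scc=(scc[0]=0,scc[1]=?,scc[2]=?,scc[3]=?,scc[4]=?,scc[5]=1,scc[6]=?,scc[7]=?,scc[8]=?)
step 3: low=(low[0]=0,low[1]=1,low[2]=?,low[3]=?,low[4]=?,low[5]=2,low[6]=1,low[7]=?,low[8]=?); scc=(scc[0]=0,scc[1]=?,scc[2]=?,scc[3]=?,scc[4]=?,scc[5]=1,scc[6]=?,scc[7]=?,scc[8]=?)
step 4: low=(low[0]=0,low[1]=1,low[2]=?,low[3]=?,low[4]=?,low[5]=2,low[6]=1,low[7]=?,low[8]=?); scc=(scc[0]=0,scc[1]=2,scc[2]=?,scc[3]=?,scc[4]=?,scc[5]=1,scc[6]=2,scc[7]=?,scc[8]=?)
step 5: low=(low[0]=0,low[1]=1,low[2]=4,low[3]=?,low[4]=?,low[5]=2,low[6]=1,low[7]=?,low[8]=?); scc=(scc[0]=0,scc[1]=2,scc[2]=3,scc[3]=?,scc[4]=?,scc[5]=1,scc[6]=2,scc[7]=?,scc[8]=?)
step 6: low=(low[0]=0,low[1]=1,low[2]=4,low[3]=5,low[4]=?,low[5]=2,low[6]=1,low[7]=?,low[8]=?); scc=(scc[0]=0,scc[1]=2,scc[2]=3,scc[3]=4,scc[4]=?,scc[5]=1,scc[6]=2,scc[7]=?,scc[8]=?)
step 7: low=(low[0]=0,low[1]=1,low[2]=4,low[3]=5,low[4]=6,low[5]=2,low[6]=1,low[7]=6,low[8]=?); scc=(scc[0]=0,scc[1]=2,scc[2]=3,scc[3]=4,scc[4]=?,scc[5]=1,scc[6]=2,scc[7]=?,scc[8]=?)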